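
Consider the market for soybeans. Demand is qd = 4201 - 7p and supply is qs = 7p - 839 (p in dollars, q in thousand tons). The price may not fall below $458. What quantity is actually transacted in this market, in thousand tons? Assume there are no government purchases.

In a free market, 4201 - 7p = 7p - 839 gives the equilibrium p* = 360, q* = 1681.
Since 458 > 360, the floor is binding.
At p = 458: qd = 4201 - 7·458 = 995 and qs = 7·458 - 839 = 2367.
The quantity actually transacted is the short side, demand: 995.

995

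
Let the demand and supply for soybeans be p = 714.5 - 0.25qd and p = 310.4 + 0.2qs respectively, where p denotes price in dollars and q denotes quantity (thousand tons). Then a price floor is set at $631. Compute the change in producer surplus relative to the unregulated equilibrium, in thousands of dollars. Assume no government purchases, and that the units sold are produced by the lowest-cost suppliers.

Rearranging demand gives qd = 2858 - 4p; rearranging supply gives qs = 5p - 1552. Without the control the market clears where 2858 - 4p = 5p - 1552, i.e. p* = 490 and q* = 898.
Because the floor (631) lies above the market-clearing price, it is binding.
At p = 631: qd = 2858 - 4·631 = 334 and qs = 5·631 - 1552 = 1603.
Producer surplus without the control is ½ · (490 - 310.4) · 898 = 80640.4.
With the floor, 334 units are sold at 631. The supply price at q = 334 is 377.2, so PS = ½ · [(631 - 310.4) + (631 - 377.2)] · 334 = 95924.8.
Change in producer surplus = 95924.8 - 80640.4 = 15284.4.

15284.4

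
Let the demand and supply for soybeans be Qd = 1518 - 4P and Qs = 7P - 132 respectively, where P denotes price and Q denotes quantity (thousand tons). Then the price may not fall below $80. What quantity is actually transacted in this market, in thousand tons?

918

Setting quantity demanded equal to quantity supplied, 1518 - 4P = 7P - 132, gives P* = 150 and Q* = 918.
The floor of 80 is below the equilibrium price 150, so it is not binding; the market clears at P* = 150, Q* = 918.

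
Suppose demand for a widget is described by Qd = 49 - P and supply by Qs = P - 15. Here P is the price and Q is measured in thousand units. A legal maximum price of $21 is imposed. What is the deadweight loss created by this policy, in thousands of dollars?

Without the control the market clears where 49 - P = P - 15, i.e. P* = 32 and Q* = 17.
Because the ceiling (21) lies below the market-clearing price, it is binding.
At P = 21: Qd = 49 - 21 = 28 and Qs = 21 - 15 = 6.
Quantity traded falls to 6. At Q = 6 the demand price is 49 - 6 = 43 and the supply price is 15 + 6 = 21.
Deadweight loss = ½ · (43 - 21) · (17 - 6) = ½ · 22 · 11 = 121.

121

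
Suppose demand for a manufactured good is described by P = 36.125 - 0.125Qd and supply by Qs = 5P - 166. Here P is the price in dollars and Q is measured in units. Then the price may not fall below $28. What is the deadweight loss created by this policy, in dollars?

Rearranging demand gives Qd = 289 - 8P. In a free market, 289 - 8P = 5P - 166 gives the equilibrium P* = 35, Q* = 9.
Since 28 is below P* = 35, the floor does not bind and the free-market outcome prevails.
Since the control does not bind, no trades are prevented and deadweight loss is zero.

0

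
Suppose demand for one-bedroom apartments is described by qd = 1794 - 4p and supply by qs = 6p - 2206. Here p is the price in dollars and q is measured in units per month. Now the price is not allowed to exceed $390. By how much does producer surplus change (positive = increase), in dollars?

Setting quantity demanded equal to quantity supplied, 1794 - 4p = 6p - 2206, gives p* = 400 and q* = 194.
The ceiling of 390 is below the equilibrium price 400, so it binds.
At p = 390: qd = 1794 - 4·390 = 234 and qs = 6·390 - 2206 = 134.
Producer surplus without the control is ½ · (400 - 1103/3) · 194 = 9409/3.
With the ceiling, producers sell 134 units at 390, so PS = ½ · (390 - 1103/3) · 134 = 4489/3.
Change in producer surplus = 4489/3 - 9409/3 = -1640.

-1640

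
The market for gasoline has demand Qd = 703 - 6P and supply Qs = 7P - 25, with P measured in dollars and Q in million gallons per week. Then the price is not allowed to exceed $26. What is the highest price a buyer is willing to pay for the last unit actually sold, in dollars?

91

Setting quantity demanded equal to quantity supplied, 703 - 6P = 7P - 25, gives P* = 56 and Q* = 367.
Since 26 < 56, the ceiling is binding.
At P = 26: Qd = 703 - 6·26 = 547 and Qs = 7·26 - 25 = 157.
Only 157 units reach the market. On the demand curve, the marginal buyer's willingness to pay at Q = 157 is (703 - 157)/6 = 91.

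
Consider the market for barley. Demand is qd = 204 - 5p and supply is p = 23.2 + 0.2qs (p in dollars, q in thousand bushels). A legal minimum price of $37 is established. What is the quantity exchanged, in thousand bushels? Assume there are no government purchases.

Rearranging supply gives qs = 5p - 116. Setting quantity demanded equal to quantity supplied, 204 - 5p = 5p - 116, gives p* = 32 and q* = 44.
Since 37 > 32, the floor is binding.
At p = 37: qd = 204 - 5·37 = 19 and qs = 5·37 - 116 = 69.
The quantity actually transacted is the short side, demand: 19.

19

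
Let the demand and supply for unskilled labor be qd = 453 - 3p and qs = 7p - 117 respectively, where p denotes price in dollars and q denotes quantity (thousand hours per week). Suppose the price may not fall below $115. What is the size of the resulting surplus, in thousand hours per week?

Without the control the market clears where 453 - 3p = 7p - 117, i.e. p* = 57 and q* = 282.
Because the floor (115) lies above the market-clearing price, it is binding.
At p = 115: qd = 453 - 3·115 = 108 and qs = 7·115 - 117 = 688.
Surplus = qs - qd = 688 - 108 = 580.

580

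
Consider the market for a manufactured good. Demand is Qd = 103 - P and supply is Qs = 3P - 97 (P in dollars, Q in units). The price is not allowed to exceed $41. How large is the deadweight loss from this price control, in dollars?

Equilibrium: 103 - P = 3P - 97, so 200 = 4P and P* = 50, Q* = 53.
The ceiling of 41 is below the equilibrium price 50, so it binds.
At P = 41: Qd = 103 - 41 = 62 and Qs = 3·41 - 97 = 26.
Quantity traded falls to 26. At Q = 26 the demand price is 103 - 26 = 77 and the supply price is (97 + 26)/3 = 41.
Deadweight loss = ½ · (77 - 41) · (53 - 26) = ½ · 36 · 27 = 486.

486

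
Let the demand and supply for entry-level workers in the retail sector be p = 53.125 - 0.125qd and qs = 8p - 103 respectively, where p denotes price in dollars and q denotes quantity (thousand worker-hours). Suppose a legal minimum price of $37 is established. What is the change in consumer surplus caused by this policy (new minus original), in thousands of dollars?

Rearranging demand gives qd = 425 - 8p. In a free market, 425 - 8p = 8p - 103 gives the equilibrium p* = 33, q* = 161.
Because the floor (37) lies above the market-clearing price, it is binding.
At p = 37: qd = 425 - 8·37 = 129 and qs = 8·37 - 103 = 193.
Consumer surplus without the control is ½ · (53.125 - 33) · 161 = 1620.0625.
With the floor, consumers buy 129 units at 37, so CS = ½ · (53.125 - 37) · 129 = 1040.0625.
Change in consumer surplus = 1040.0625 - 1620.0625 = -580.

-580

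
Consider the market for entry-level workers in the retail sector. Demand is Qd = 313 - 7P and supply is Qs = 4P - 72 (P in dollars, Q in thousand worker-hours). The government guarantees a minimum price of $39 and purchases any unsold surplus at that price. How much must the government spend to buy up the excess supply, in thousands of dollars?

1716

Without the control the market clears where 313 - 7P = 4P - 72, i.e. P* = 35 and Q* = 68.
The floor of 39 is above the equilibrium price 35, so it binds.
At P = 39: Qd = 313 - 7·39 = 40 and Qs = 4·39 - 72 = 84.
Surplus = Qs - Qd = 44.
Government expenditure = surplus × support price = 44 × 39 = 1716.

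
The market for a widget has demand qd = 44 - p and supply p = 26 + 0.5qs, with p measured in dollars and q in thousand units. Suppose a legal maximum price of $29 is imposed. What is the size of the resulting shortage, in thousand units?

Rearranging supply gives qs = 2p - 52. In a free market, 44 - p = 2p - 52 gives the equilibrium p* = 32, q* = 12.
Because the ceiling (29) lies below the market-clearing price, it is binding.
At p = 29: qd = 44 - 29 = 15 and qs = 2·29 - 52 = 6.
Shortage = qd - qs = 15 - 6 = 9.

9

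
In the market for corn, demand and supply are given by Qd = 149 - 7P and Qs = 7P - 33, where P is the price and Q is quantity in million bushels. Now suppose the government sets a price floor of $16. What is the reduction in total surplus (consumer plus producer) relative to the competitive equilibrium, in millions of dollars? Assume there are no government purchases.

Without the control the market clears where 149 - 7P = 7P - 33, i.e. P* = 13 and Q* = 58.
The floor of 16 is above the equilibrium price 13, so it binds.
At P = 16: Qd = 149 - 7·16 = 37 and Qs = 7·16 - 33 = 79.
Quantity traded falls to 37. At Q = 37 the demand price is (149 - 37)/7 = 16 and the supply price is (33 + 37)/7 = 10.
Deadweight loss = ½ · (16 - 10) · (58 - 37) = ½ · 6 · 21 = 63.

63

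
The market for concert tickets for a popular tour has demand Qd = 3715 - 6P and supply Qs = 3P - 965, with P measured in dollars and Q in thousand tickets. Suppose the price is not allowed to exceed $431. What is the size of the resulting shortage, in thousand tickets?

801

Equilibrium: 3715 - 6P = 3P - 965, so 4680 = 9P and P* = 520, Q* = 595.
Since 431 < 520, the ceiling is binding.
At P = 431: Qd = 3715 - 6·431 = 1129 and Qs = 3·431 - 965 = 328.
Shortage = Qd - Qs = 1129 - 328 = 801.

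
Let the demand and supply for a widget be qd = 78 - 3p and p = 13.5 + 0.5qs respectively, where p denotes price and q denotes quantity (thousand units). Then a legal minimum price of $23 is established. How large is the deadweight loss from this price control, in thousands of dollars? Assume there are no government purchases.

Rearranging supply gives qs = 2p - 27. Setting quantity demanded equal to quantity supplied, 78 - 3p = 2p - 27, gives p* = 21 and q* = 15.
The floor of 23 is above the equilibrium price 21, so it binds.
At p = 23: qd = 78 - 3·23 = 9 and qs = 2·23 - 27 = 19.
Quantity traded falls to 9. At q = 9 the demand price is (78 - 9)/3 = 23 and the supply price is (27 + 9)/2 = 18.
Deadweight loss = ½ · (23 - 18) · (15 - 9) = ½ · 5 · 6 = 15.

15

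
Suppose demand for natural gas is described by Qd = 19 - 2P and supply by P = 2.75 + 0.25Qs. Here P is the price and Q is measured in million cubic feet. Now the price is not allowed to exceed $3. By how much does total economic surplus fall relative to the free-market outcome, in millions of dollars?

24

Rearranging supply gives Qs = 4P - 11. Equilibrium: 19 - 2P = 4P - 11, so 30 = 6P and P* = 5, Q* = 9.
Because the ceiling (3) lies below the market-clearing price, it is binding.
At P = 3: Qd = 19 - 2·3 = 13 and Qs = 4·3 - 11 = 1.
Quantity traded falls to 1. At Q = 1 the demand price is (19 - 1)/2 = 9 and the supply price is (11 + 1)/4 = 3.
Deadweight loss = ½ · (9 - 3) · (9 - 1) = ½ · 6 · 8 = 24.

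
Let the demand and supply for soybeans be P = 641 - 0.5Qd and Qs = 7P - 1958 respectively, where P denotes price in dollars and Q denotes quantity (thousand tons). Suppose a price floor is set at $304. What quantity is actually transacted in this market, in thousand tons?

Rearranging demand gives Qd = 1282 - 2P. In a free market, 1282 - 2P = 7P - 1958 gives the equilibrium P* = 360, Q* = 562.
The floor of 304 is below the equilibrium price 360, so it is not binding; the market clears at P* = 360, Q* = 562.

562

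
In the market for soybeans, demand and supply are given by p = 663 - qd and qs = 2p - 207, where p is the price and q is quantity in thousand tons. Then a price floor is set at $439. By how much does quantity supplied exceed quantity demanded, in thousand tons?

447

Rearranging demand gives qd = 663 - p. Without the control the market clears where 663 - p = 2p - 207, i.e. p* = 290 and q* = 373.
The floor of 439 is above the equilibrium price 290, so it binds.
At p = 439: qd = 663 - 439 = 224 and qs = 2·439 - 207 = 671.
Surplus = qs - qd = 671 - 224 = 447.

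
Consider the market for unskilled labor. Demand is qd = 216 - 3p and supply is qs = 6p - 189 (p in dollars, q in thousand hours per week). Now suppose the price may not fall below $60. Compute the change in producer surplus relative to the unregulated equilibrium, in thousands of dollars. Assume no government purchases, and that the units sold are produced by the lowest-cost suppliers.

In a free market, 216 - 3p = 6p - 189 gives the equilibrium p* = 45, q* = 81.
Since 60 > 45, the floor is binding.
At p = 60: qd = 216 - 3·60 = 36 and qs = 6·60 - 189 = 171.
Producer surplus without the control is ½ · (45 - 31.5) · 81 = 546.75.
With the floor, 36 units are sold at 60. The supply price at q = 36 is 37.5, so PS = ½ · [(60 - 31.5) + (60 - 37.5)] · 36 = 918.
Change in producer surplus = 918 - 546.75 = 371.25.

371.25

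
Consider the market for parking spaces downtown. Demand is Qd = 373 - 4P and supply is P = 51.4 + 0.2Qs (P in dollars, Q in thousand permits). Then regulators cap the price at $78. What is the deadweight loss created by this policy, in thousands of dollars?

Rearranging supply gives Qs = 5P - 257. Without the control the market clears where 373 - 4P = 5P - 257, i.e. P* = 70 and Q* = 93.
The ceiling of 78 is above the equilibrium price 70, so it is not binding; the market clears at P* = 70, Q* = 93.
Since the control does not bind, no trades are prevented and deadweight loss is zero.

0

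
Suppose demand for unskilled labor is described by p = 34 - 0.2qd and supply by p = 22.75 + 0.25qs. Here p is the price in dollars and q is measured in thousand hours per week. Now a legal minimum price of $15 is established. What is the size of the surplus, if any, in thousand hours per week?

0

Rearranging demand gives qd = 170 - 5p; rearranging supply gives qs = 4p - 91. In a free market, 170 - 5p = 4p - 91 gives the equilibrium p* = 29, q* = 25.
Since 15 is below p* = 29, the floor does not bind and the free-market outcome prevails.
Since the control does not bind, there is no surplus.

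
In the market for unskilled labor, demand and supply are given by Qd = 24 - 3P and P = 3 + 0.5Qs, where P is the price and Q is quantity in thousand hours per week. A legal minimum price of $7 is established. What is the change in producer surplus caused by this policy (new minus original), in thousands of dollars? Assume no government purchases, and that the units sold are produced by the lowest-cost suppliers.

Rearranging supply gives Qs = 2P - 6. Equilibrium: 24 - 3P = 2P - 6, so 30 = 5P and P* = 6, Q* = 6.
Since 7 > 6, the floor is binding.
At P = 7: Qd = 24 - 3·7 = 3 and Qs = 2·7 - 6 = 8.
Producer surplus without the control is ½ · (6 - 3) · 6 = 9.
With the floor, 3 units are sold at 7. The supply price at Q = 3 is 4.5, so PS = ½ · [(7 - 3) + (7 - 4.5)] · 3 = 9.75.
Change in producer surplus = 9.75 - 9 = 0.75.

0.75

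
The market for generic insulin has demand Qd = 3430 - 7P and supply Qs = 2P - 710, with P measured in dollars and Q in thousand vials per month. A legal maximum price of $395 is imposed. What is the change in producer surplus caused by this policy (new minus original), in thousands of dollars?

Setting quantity demanded equal to quantity supplied, 3430 - 7P = 2P - 710, gives P* = 460 and Q* = 210.
Since 395 < 460, the ceiling is binding.
At P = 395: Qd = 3430 - 7·395 = 665 and Qs = 2·395 - 710 = 80.
Producer surplus without the control is ½ · (460 - 355) · 210 = 11025.
With the ceiling, producers sell 80 units at 395, so PS = ½ · (395 - 355) · 80 = 1600.
Change in producer surplus = 1600 - 11025 = -9425.

-9425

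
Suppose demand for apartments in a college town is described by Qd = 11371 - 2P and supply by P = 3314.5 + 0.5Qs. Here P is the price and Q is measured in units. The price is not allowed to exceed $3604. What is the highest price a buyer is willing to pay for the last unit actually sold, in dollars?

Rearranging supply gives Qs = 2P - 6629. In a free market, 11371 - 2P = 2P - 6629 gives the equilibrium P* = 4500, Q* = 2371.
The ceiling of 3604 is below the equilibrium price 4500, so it binds.
At P = 3604: Qd = 11371 - 2·3604 = 4163 and Qs = 2·3604 - 6629 = 579.
Only 579 units reach the market. On the demand curve, the marginal buyer's willingness to pay at Q = 579 is (11371 - 579)/2 = 5396.

5396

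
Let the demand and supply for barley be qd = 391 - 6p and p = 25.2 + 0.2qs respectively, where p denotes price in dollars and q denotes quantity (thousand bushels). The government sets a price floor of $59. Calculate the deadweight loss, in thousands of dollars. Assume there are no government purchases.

Rearranging supply gives qs = 5p - 126. Without the control the market clears where 391 - 6p = 5p - 126, i.e. p* = 47 and q* = 109.
Since 59 > 47, the floor is binding.
At p = 59: qd = 391 - 6·59 = 37 and qs = 5·59 - 126 = 169.
Quantity traded falls to 37. At q = 37 the demand price is (391 - 37)/6 = 59 and the supply price is (126 + 37)/5 = 32.6.
Deadweight loss = ½ · (59 - 32.6) · (109 - 37) = ½ · 26.4 · 72 = 950.4.

950.4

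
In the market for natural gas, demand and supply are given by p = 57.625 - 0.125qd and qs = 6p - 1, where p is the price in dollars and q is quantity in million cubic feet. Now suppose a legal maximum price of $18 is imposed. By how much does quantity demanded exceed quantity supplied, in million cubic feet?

Rearranging demand gives qd = 461 - 8p. Equilibrium: 461 - 8p = 6p - 1, so 462 = 14p and p* = 33, q* = 197.
Because the ceiling (18) lies below the market-clearing price, it is binding.
At p = 18: qd = 461 - 8·18 = 317 and qs = 6·18 - 1 = 107.
Shortage = qd - qs = 317 - 107 = 210.

210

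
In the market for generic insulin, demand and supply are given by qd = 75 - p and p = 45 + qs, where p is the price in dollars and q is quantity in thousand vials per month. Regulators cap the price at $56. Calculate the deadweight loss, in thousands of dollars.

Rearranging supply gives qs = p - 45. In a free market, 75 - p = p - 45 gives the equilibrium p* = 60, q* = 15.
The ceiling of 56 is below the equilibrium price 60, so it binds.
At p = 56: qd = 75 - 56 = 19 and qs = 56 - 45 = 11.
Quantity traded falls to 11. At q = 11 the demand price is 75 - 11 = 64 and the supply price is 45 + 11 = 56.
Deadweight loss = ½ · (64 - 56) · (15 - 11) = ½ · 8 · 4 = 16.

16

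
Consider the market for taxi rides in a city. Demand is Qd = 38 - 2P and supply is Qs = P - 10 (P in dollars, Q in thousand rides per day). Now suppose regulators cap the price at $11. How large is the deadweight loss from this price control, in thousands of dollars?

18.75

Without the control the market clears where 38 - 2P = P - 10, i.e. P* = 16 and Q* = 6.
The ceiling of 11 is below the equilibrium price 16, so it binds.
At P = 11: Qd = 38 - 2·11 = 16 and Qs = 11 - 10 = 1.
Quantity traded falls to 1. At Q = 1 the demand price is (38 - 1)/2 = 18.5 and the supply price is 10 + 1 = 11.
Deadweight loss = ½ · (18.5 - 11) · (6 - 1) = ½ · 7.5 · 5 = 18.75.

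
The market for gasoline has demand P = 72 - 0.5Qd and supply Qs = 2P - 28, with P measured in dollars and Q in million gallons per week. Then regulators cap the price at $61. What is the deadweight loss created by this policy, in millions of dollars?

Rearranging demand gives Qd = 144 - 2P. Setting quantity demanded equal to quantity supplied, 144 - 2P = 2P - 28, gives P* = 43 and Q* = 58.
Since 61 is above P* = 43, the ceiling does not bind and the free-market outcome prevails.
Since the control does not bind, no trades are prevented and deadweight loss is zero.

0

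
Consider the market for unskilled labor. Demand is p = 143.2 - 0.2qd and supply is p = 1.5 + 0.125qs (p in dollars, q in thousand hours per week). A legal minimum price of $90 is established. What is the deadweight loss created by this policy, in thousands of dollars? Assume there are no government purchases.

4696.25

Rearranging demand gives qd = 716 - 5p; rearranging supply gives qs = 8p - 12. Setting quantity demanded equal to quantity supplied, 716 - 5p = 8p - 12, gives p* = 56 and q* = 436.
The floor of 90 is above the equilibrium price 56, so it binds.
At p = 90: qd = 716 - 5·90 = 266 and qs = 8·90 - 12 = 708.
Quantity traded falls to 266. At q = 266 the demand price is (716 - 266)/5 = 90 and the supply price is (12 + 266)/8 = 34.75.
Deadweight loss = ½ · (90 - 34.75) · (436 - 266) = ½ · 55.25 · 170 = 4696.25.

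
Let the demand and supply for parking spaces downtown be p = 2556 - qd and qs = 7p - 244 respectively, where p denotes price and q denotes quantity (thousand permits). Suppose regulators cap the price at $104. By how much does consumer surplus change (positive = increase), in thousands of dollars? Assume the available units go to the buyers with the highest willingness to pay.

-1363578

Rearranging demand gives qd = 2556 - p. Without the control the market clears where 2556 - p = 7p - 244, i.e. p* = 350 and q* = 2206.
The ceiling of 104 is below the equilibrium price 350, so it binds.
At p = 104: qd = 2556 - 104 = 2452 and qs = 7·104 - 244 = 484.
Consumer surplus without the control is ½ · (2556 - 350) · 2206 = 2433218.
With the ceiling, 484 units are sold at 104 (assume they go to the highest-value buyers). The demand price at q = 484 is 2072, so CS = ½ · [(2556 - 104) + (2072 - 104)] · 484 = 1069640.
Change in consumer surplus = 1069640 - 2433218 = -1363578.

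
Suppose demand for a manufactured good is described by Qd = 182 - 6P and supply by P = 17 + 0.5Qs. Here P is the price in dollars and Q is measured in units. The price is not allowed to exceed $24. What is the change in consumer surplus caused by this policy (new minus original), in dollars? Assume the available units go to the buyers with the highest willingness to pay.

39

Rearranging supply gives Qs = 2P - 34. Equilibrium: 182 - 6P = 2P - 34, so 216 = 8P and P* = 27, Q* = 20.
The ceiling of 24 is below the equilibrium price 27, so it binds.
At P = 24: Qd = 182 - 6·24 = 38 and Qs = 2·24 - 34 = 14.
Consumer surplus without the control is ½ · (91/3 - 27) · 20 = 100/3.
With the ceiling, 14 units are sold at 24 (assume they go to the highest-value buyers). The demand price at Q = 14 is 28, so CS = ½ · [(91/3 - 24) + (28 - 24)] · 14 = 217/3.
Change in consumer surplus = 217/3 - 100/3 = 39.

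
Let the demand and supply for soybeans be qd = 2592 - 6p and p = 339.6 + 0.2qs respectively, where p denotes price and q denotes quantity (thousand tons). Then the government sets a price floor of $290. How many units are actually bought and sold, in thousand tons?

Rearranging supply gives qs = 5p - 1698. Setting quantity demanded equal to quantity supplied, 2592 - 6p = 5p - 1698, gives p* = 390 and q* = 252.
Since 290 is below p* = 390, the floor does not bind and the free-market outcome prevails.

252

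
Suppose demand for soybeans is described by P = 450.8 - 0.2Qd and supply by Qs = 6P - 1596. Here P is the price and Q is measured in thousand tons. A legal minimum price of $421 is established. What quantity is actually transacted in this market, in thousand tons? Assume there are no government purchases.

149

Rearranging demand gives Qd = 2254 - 5P. Equilibrium: 2254 - 5P = 6P - 1596, so 3850 = 11P and P* = 350, Q* = 504.
The floor of 421 is above the equilibrium price 350, so it binds.
At P = 421: Qd = 2254 - 5·421 = 149 and Qs = 6·421 - 1596 = 930.
The quantity actually transacted is the short side, demand: 149.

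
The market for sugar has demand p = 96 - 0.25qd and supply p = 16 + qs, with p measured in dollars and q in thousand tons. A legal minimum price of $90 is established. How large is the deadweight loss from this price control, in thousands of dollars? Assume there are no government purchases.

1000

Rearranging demand gives qd = 384 - 4p; rearranging supply gives qs = p - 16. Without the control the market clears where 384 - 4p = p - 16, i.e. p* = 80 and q* = 64.
Because the floor (90) lies above the market-clearing price, it is binding.
At p = 90: qd = 384 - 4·90 = 24 and qs = 90 - 16 = 74.
Quantity traded falls to 24. At q = 24 the demand price is (384 - 24)/4 = 90 and the supply price is 16 + 24 = 40.
Deadweight loss = ½ · (90 - 40) · (64 - 24) = ½ · 50 · 40 = 1000.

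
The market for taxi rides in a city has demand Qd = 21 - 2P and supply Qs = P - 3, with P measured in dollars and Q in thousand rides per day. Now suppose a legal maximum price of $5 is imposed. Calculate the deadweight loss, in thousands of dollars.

Equilibrium: 21 - 2P = P - 3, so 24 = 3P and P* = 8, Q* = 5.
Because the ceiling (5) lies below the market-clearing price, it is binding.
At P = 5: Qd = 21 - 2·5 = 11 and Qs = 5 - 3 = 2.
Quantity traded falls to 2. At Q = 2 the demand price is (21 - 2)/2 = 9.5 and the supply price is 3 + 2 = 5.
Deadweight loss = ½ · (9.5 - 5) · (5 - 2) = ½ · 4.5 · 3 = 6.75.

6.75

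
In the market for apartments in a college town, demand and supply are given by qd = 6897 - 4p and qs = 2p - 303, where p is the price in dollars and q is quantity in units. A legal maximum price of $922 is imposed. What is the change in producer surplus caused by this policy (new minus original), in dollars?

-505682

Without the control the market clears where 6897 - 4p = 2p - 303, i.e. p* = 1200 and q* = 2097.
Since 922 < 1200, the ceiling is binding.
At p = 922: qd = 6897 - 4·922 = 3209 and qs = 2·922 - 303 = 1541.
Producer surplus without the control is ½ · (1200 - 151.5) · 2097 = 1099352.25.
With the ceiling, producers sell 1541 units at 922, so PS = ½ · (922 - 151.5) · 1541 = 593670.25.
Change in producer surplus = 593670.25 - 1099352.25 = -505682.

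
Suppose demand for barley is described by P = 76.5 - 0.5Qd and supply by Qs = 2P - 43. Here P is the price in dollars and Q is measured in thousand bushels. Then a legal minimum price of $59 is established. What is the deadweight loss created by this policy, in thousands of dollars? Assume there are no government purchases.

200

Rearranging demand gives Qd = 153 - 2P. In a free market, 153 - 2P = 2P - 43 gives the equilibrium P* = 49, Q* = 55.
The floor of 59 is above the equilibrium price 49, so it binds.
At P = 59: Qd = 153 - 2·59 = 35 and Qs = 2·59 - 43 = 75.
Quantity traded falls to 35. At Q = 35 the demand price is (153 - 35)/2 = 59 and the supply price is (43 + 35)/2 = 39.
Deadweight loss = ½ · (59 - 39) · (55 - 35) = ½ · 20 · 20 = 200.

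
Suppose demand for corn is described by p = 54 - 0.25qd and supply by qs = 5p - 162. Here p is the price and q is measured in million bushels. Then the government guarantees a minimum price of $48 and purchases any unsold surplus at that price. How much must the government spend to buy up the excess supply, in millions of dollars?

Rearranging demand gives qd = 216 - 4p. Without the control the market clears where 216 - 4p = 5p - 162, i.e. p* = 42 and q* = 48.
Because the floor (48) lies above the market-clearing price, it is binding.
At p = 48: qd = 216 - 4·48 = 24 and qs = 5·48 - 162 = 78.
Surplus = qs - qd = 54.
Government expenditure = surplus × support price = 54 × 48 = 2592.

2592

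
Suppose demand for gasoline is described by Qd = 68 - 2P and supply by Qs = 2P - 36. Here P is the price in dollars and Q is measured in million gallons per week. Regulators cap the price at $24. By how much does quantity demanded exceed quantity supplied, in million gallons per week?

8

In a free market, 68 - 2P = 2P - 36 gives the equilibrium P* = 26, Q* = 16.
Since 24 < 26, the ceiling is binding.
At P = 24: Qd = 68 - 2·24 = 20 and Qs = 2·24 - 36 = 12.
Shortage = Qd - Qs = 20 - 12 = 8.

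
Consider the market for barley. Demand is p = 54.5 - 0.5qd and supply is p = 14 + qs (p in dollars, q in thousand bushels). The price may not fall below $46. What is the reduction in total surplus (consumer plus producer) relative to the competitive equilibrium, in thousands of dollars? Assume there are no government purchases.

Rearranging demand gives qd = 109 - 2p; rearranging supply gives qs = p - 14. Without the control the market clears where 109 - 2p = p - 14, i.e. p* = 41 and q* = 27.
Since 46 > 41, the floor is binding.
At p = 46: qd = 109 - 2·46 = 17 and qs = 46 - 14 = 32.
Quantity traded falls to 17. At q = 17 the demand price is (109 - 17)/2 = 46 and the supply price is 14 + 17 = 31.
Deadweight loss = ½ · (46 - 31) · (27 - 17) = ½ · 15 · 10 = 75.

75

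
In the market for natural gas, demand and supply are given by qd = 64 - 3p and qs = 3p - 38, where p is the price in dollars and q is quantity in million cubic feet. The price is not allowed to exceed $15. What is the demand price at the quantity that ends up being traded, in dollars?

19

Setting quantity demanded equal to quantity supplied, 64 - 3p = 3p - 38, gives p* = 17 and q* = 13.
Since 15 < 17, the ceiling is binding.
At p = 15: qd = 64 - 3·15 = 19 and qs = 3·15 - 38 = 7.
Only 7 units reach the market. On the demand curve, the marginal buyer's willingness to pay at q = 7 is (64 - 7)/3 = 19.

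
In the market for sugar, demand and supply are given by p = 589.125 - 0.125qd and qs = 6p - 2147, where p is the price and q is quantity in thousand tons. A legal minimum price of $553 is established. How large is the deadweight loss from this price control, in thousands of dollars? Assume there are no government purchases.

37044

Rearranging demand gives qd = 4713 - 8p. Equilibrium: 4713 - 8p = 6p - 2147, so 6860 = 14p and p* = 490, q* = 793.
Since 553 > 490, the floor is binding.
At p = 553: qd = 4713 - 8·553 = 289 and qs = 6·553 - 2147 = 1171.
Quantity traded falls to 289. At q = 289 the demand price is (4713 - 289)/8 = 553 and the supply price is (2147 + 289)/6 = 406.
Deadweight loss = ½ · (553 - 406) · (793 - 289) = ½ · 147 · 504 = 37044.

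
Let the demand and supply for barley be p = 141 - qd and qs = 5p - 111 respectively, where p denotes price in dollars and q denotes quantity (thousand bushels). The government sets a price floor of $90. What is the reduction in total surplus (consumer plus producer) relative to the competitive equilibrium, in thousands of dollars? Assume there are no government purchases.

1382.4

Rearranging demand gives qd = 141 - p. Equilibrium: 141 - p = 5p - 111, so 252 = 6p and p* = 42, q* = 99.
Since 90 > 42, the floor is binding.
At p = 90: qd = 141 - 90 = 51 and qs = 5·90 - 111 = 339.
Quantity traded falls to 51. At q = 51 the demand price is 141 - 51 = 90 and the supply price is (111 + 51)/5 = 32.4.
Deadweight loss = ½ · (90 - 32.4) · (99 - 51) = ½ · 57.6 · 48 = 1382.4.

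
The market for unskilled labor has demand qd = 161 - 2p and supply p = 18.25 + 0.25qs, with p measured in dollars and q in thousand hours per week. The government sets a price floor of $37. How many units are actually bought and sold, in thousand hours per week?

83

Rearranging supply gives qs = 4p - 73. Without the control the market clears where 161 - 2p = 4p - 73, i.e. p* = 39 and q* = 83.
Since 37 is below p* = 39, the floor does not bind and the free-market outcome prevails.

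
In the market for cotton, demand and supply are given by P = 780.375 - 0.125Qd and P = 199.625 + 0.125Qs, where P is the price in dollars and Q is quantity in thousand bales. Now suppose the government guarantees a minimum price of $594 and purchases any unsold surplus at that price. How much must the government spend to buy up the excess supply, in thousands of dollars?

Rearranging demand gives Qd = 6243 - 8P; rearranging supply gives Qs = 8P - 1597. Equilibrium: 6243 - 8P = 8P - 1597, so 7840 = 16P and P* = 490, Q* = 2323.
Since 594 > 490, the floor is binding.
At P = 594: Qd = 6243 - 8·594 = 1491 and Qs = 8·594 - 1597 = 3155.
Surplus = Qs - Qd = 1664.
Government expenditure = surplus × support price = 1664 × 594 = 988416.

988416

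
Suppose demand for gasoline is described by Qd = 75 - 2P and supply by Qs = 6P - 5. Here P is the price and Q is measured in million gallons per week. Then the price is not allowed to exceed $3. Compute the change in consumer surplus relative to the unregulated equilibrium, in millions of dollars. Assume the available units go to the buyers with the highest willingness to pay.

Without the control the market clears where 75 - 2P = 6P - 5, i.e. P* = 10 and Q* = 55.
Since 3 < 10, the ceiling is binding.
At P = 3: Qd = 75 - 2·3 = 69 and Qs = 6·3 - 5 = 13.
Consumer surplus without the control is ½ · (37.5 - 10) · 55 = 756.25.
With the ceiling, 13 units are sold at 3 (assume they go to the highest-value buyers). The demand price at Q = 13 is 31, so CS = ½ · [(37.5 - 3) + (31 - 3)] · 13 = 406.25.
Change in consumer surplus = 406.25 - 756.25 = -350.

-350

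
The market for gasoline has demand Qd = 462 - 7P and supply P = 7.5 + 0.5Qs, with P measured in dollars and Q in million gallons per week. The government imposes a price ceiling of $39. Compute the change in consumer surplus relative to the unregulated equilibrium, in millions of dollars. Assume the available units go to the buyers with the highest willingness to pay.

Rearranging supply gives Qs = 2P - 15. Without the control the market clears where 462 - 7P = 2P - 15, i.e. P* = 53 and Q* = 91.
The ceiling of 39 is below the equilibrium price 53, so it binds.
At P = 39: Qd = 462 - 7·39 = 189 and Qs = 2·39 - 15 = 63.
Consumer surplus without the control is ½ · (66 - 53) · 91 = 591.5.
With the ceiling, 63 units are sold at 39 (assume they go to the highest-value buyers). The demand price at Q = 63 is 57, so CS = ½ · [(66 - 39) + (57 - 39)] · 63 = 1417.5.
Change in consumer surplus = 1417.5 - 591.5 = 826.

826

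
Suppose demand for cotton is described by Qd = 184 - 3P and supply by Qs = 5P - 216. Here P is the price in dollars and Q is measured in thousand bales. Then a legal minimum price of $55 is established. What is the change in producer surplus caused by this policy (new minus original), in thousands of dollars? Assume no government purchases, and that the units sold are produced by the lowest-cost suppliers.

72.5

Without the control the market clears where 184 - 3P = 5P - 216, i.e. P* = 50 and Q* = 34.
Because the floor (55) lies above the market-clearing price, it is binding.
At P = 55: Qd = 184 - 3·55 = 19 and Qs = 5·55 - 216 = 59.
Producer surplus without the control is ½ · (50 - 43.2) · 34 = 115.6.
With the floor, 19 units are sold at 55. The supply price at Q = 19 is 47, so PS = ½ · [(55 - 43.2) + (55 - 47)] · 19 = 188.1.
Change in producer surplus = 188.1 - 115.6 = 72.5.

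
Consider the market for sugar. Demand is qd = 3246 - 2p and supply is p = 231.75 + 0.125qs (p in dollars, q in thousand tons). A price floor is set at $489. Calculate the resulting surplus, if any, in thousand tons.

0

Rearranging supply gives qs = 8p - 1854. Equilibrium: 3246 - 2p = 8p - 1854, so 5100 = 10p and p* = 510, q* = 2226.
The floor of 489 is below the equilibrium price 510, so it is not binding; the market clears at p* = 510, q* = 2226.
Since the control does not bind, there is no surplus.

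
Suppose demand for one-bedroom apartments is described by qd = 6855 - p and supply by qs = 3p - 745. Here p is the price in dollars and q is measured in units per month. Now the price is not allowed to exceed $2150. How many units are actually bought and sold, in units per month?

Without the control the market clears where 6855 - p = 3p - 745, i.e. p* = 1900 and q* = 4955.
Since 2150 is above p* = 1900, the ceiling does not bind and the free-market outcome prevails.

4955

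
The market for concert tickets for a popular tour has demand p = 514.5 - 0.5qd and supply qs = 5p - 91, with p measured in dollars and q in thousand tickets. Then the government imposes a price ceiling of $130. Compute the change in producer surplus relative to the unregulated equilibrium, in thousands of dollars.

-19020

Rearranging demand gives qd = 1029 - 2p. Equilibrium: 1029 - 2p = 5p - 91, so 1120 = 7p and p* = 160, q* = 709.
Because the ceiling (130) lies below the market-clearing price, it is binding.
At p = 130: qd = 1029 - 2·130 = 769 and qs = 5·130 - 91 = 559.
Producer surplus without the control is ½ · (160 - 18.2) · 709 = 50268.1.
With the ceiling, producers sell 559 units at 130, so PS = ½ · (130 - 18.2) · 559 = 31248.1.
Change in producer surplus = 31248.1 - 50268.1 = -19020.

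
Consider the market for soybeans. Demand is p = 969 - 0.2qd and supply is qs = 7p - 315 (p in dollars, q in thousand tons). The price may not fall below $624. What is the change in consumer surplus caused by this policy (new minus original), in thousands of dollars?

-428740

Rearranging demand gives qd = 4845 - 5p. Without the control the market clears where 4845 - 5p = 7p - 315, i.e. p* = 430 and q* = 2695.
Since 624 > 430, the floor is binding.
At p = 624: qd = 4845 - 5·624 = 1725 and qs = 7·624 - 315 = 4053.
Consumer surplus without the control is ½ · (969 - 430) · 2695 = 726302.5.
With the floor, consumers buy 1725 units at 624, so CS = ½ · (969 - 624) · 1725 = 297562.5.
Change in consumer surplus = 297562.5 - 726302.5 = -428740.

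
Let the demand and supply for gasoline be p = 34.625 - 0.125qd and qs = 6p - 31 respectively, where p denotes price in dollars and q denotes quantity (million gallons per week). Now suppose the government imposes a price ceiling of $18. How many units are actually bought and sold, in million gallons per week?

Rearranging demand gives qd = 277 - 8p. In a free market, 277 - 8p = 6p - 31 gives the equilibrium p* = 22, q* = 101.
Since 18 < 22, the ceiling is binding.
At p = 18: qd = 277 - 8·18 = 133 and qs = 6·18 - 31 = 77.
The quantity actually transacted is the short side, supply: 77.

77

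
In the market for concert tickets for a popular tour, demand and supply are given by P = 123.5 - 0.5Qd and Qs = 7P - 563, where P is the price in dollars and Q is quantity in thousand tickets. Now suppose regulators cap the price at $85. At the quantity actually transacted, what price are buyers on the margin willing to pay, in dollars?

Rearranging demand gives Qd = 247 - 2P. Setting quantity demanded equal to quantity supplied, 247 - 2P = 7P - 563, gives P* = 90 and Q* = 67.
Because the ceiling (85) lies below the market-clearing price, it is binding.
At P = 85: Qd = 247 - 2·85 = 77 and Qs = 7·85 - 563 = 32.
Only 32 units reach the market. On the demand curve, the marginal buyer's willingness to pay at Q = 32 is (247 - 32)/2 = 107.5.

107.5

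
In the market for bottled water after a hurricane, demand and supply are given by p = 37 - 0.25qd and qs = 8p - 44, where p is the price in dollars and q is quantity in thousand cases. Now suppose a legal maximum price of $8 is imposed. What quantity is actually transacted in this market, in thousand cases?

Rearranging demand gives qd = 148 - 4p. In a free market, 148 - 4p = 8p - 44 gives the equilibrium p* = 16, q* = 84.
Because the ceiling (8) lies below the market-clearing price, it is binding.
At p = 8: qd = 148 - 4·8 = 116 and qs = 8·8 - 44 = 20.
The quantity actually transacted is the short side, supply: 20.

20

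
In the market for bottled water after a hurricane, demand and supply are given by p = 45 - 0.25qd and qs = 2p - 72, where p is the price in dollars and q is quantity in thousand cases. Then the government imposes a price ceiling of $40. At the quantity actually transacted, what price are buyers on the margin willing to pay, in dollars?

43

Rearranging demand gives qd = 180 - 4p. Without the control the market clears where 180 - 4p = 2p - 72, i.e. p* = 42 and q* = 12.
The ceiling of 40 is below the equilibrium price 42, so it binds.
At p = 40: qd = 180 - 4·40 = 20 and qs = 2·40 - 72 = 8.
Only 8 units reach the market. On the demand curve, the marginal buyer's willingness to pay at q = 8 is (180 - 8)/4 = 43.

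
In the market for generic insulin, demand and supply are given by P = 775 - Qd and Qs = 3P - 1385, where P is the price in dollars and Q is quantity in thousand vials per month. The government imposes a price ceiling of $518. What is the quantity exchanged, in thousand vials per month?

Rearranging demand gives Qd = 775 - P. Without the control the market clears where 775 - P = 3P - 1385, i.e. P* = 540 and Q* = 235.
Because the ceiling (518) lies below the market-clearing price, it is binding.
At P = 518: Qd = 775 - 518 = 257 and Qs = 3·518 - 1385 = 169.
The quantity actually transacted is the short side, supply: 169.

169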